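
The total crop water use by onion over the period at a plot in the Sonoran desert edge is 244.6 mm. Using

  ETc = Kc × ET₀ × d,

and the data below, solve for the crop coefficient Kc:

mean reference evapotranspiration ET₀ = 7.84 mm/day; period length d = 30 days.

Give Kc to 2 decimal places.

ETc = Kc × ET₀ × d  ⇒  Kc = ETc / (ET₀ × d)
Kc = 244.6 / (7.84 × 30) = 244.6 / 235.20 = 1.0400

1.04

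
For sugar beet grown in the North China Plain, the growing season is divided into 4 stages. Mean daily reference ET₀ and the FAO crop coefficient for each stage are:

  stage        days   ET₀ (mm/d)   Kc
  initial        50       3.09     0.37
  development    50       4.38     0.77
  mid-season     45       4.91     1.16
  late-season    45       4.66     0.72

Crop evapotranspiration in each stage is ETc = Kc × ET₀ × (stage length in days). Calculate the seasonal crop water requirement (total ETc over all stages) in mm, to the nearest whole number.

initial: 0.37 × 3.09 × 50 = 57.17 mm
development: 0.77 × 4.38 × 50 = 168.63 mm
mid-season: 1.16 × 4.91 × 45 = 256.30 mm
late-season: 0.72 × 4.66 × 45 = 150.98 mm
Seasonal total = 633.08 mm

633 mm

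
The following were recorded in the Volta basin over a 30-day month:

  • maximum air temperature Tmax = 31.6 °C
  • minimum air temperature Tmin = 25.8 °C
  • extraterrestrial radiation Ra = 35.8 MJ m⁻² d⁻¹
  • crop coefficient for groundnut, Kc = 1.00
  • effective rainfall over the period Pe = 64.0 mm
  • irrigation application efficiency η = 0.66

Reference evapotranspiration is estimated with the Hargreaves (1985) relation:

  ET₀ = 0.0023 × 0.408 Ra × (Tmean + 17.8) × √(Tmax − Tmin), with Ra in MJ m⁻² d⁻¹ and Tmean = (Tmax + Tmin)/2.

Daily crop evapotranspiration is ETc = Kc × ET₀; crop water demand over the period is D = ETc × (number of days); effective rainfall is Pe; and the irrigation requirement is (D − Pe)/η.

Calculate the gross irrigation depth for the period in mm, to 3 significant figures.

74.0 mm

Tmean = (31.6 + 25.8)/2 = 28.70 °C
0.408 Ra = 0.408 × 35.8 = 14.6064 mm/d equivalent
ET₀ = 0.0023 × 14.6064 × (28.70 + 17.8) × √5.8 = 0.0023 × 14.6064 × 46.50 × 2.4083 = 3.7621 mm/d
ETc = Kc × ET₀ = 1.00 × 3.7621 = 3.7621 mm/d
Crop demand D = ETc × 30 d = 3.7621 × 30 = 112.863 mm
D − Pe = 112.863 − 64.0 = 48.863 mm
Gross irrigation = 48.863 / 0.66 = 74.035 mm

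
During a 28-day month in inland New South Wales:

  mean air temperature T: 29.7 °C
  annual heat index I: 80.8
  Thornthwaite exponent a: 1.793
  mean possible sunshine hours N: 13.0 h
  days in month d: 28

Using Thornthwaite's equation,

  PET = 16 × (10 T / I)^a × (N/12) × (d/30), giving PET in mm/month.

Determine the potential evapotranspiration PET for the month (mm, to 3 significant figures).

167 mm

10T/I = 10 × 29.7 / 80.8 = 3.6757
(10T/I)^a = 3.6757^1.793 = 10.3194
Uncorrected PET = 16 × 10.3194 = 165.110 mm
Correction = (N/12)(d/30) = (13.0/12)(28/30) = 1.0111
PET = 165.110 × 1.0111 = 166.943 mm/month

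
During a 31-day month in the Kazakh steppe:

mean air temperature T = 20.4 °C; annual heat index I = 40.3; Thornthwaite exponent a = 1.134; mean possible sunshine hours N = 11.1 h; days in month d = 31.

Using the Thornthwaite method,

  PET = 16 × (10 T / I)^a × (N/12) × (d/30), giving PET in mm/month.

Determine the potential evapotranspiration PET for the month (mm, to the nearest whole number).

10T/I = 10 × 20.4 / 40.3 = 5.0620
(10T/I)^a = 5.0620^1.134 = 6.2907
Uncorrected PET = 16 × 6.2907 = 100.651 mm
Correction = (N/12)(d/30) = (11.1/12)(31/30) = 0.9558
PET = 100.651 × 0.9558 = 96.202 mm/month

96 mm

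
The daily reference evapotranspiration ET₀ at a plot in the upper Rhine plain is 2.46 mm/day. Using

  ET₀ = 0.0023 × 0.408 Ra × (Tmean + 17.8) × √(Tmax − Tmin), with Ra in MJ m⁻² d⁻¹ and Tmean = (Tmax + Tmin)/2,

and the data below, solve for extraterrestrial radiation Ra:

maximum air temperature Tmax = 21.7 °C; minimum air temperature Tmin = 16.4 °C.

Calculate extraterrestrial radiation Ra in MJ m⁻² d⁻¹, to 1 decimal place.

Tmean = (21.7+16.4)/2 = 19.05 °C; ΔT = 5.3
Ra = ET₀ / [0.0023 × 0.408 × (Tmean+17.8) × √ΔT]
   = 2.46 / (0.0023 × 0.408 × 36.85 × 2.3022) = 30.901 MJ m⁻² d⁻¹

30.9 MJ m⁻² d⁻¹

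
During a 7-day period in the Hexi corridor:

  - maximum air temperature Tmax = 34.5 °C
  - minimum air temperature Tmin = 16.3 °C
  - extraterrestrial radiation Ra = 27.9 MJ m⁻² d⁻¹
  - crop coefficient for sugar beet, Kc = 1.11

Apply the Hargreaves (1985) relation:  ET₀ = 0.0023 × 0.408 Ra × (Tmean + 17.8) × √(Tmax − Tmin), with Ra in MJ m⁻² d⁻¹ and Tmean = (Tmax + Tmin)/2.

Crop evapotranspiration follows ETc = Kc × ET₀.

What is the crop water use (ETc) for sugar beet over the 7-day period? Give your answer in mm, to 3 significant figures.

37.5 mm

Tmean = (34.5 + 16.3)/2 = 25.40 °C
0.408 Ra = 0.408 × 27.9 = 11.3832 mm/d equivalent
ET₀ = 0.0023 × 11.3832 × (25.40 + 17.8) × √18.2 = 0.0023 × 11.3832 × 43.20 × 4.2661 = 4.8251 mm/d
ETc = Kc × ET₀ = 1.11 × 4.8251 = 5.3559 mm/d
Over 7 days: 5.3559 × 7 = 37.491 mm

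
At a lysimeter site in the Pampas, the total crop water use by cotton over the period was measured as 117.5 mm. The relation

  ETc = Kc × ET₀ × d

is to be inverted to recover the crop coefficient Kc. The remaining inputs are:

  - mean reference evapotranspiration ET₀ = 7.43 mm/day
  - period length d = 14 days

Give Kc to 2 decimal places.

1.13

ETc = Kc × ET₀ × d  ⇒  Kc = ETc / (ET₀ × d)
Kc = 117.5 / (7.43 × 14) = 117.5 / 104.02 = 1.1296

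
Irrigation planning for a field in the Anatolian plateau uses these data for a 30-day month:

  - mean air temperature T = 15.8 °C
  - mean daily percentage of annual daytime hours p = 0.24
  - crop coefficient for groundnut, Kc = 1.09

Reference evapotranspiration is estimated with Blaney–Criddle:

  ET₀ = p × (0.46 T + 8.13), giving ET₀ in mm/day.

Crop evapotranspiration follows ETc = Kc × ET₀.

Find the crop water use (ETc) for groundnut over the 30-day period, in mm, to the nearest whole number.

ET₀ = 0.24 × (0.46 × 15.8 + 8.13) = 0.24 × 15.398 = 3.6955 mm/d
ETc = Kc × ET₀ = 1.09 × 3.6955 = 4.0281 mm/d
Over 30 days: 4.0281 × 30 = 120.843 mm

121 mm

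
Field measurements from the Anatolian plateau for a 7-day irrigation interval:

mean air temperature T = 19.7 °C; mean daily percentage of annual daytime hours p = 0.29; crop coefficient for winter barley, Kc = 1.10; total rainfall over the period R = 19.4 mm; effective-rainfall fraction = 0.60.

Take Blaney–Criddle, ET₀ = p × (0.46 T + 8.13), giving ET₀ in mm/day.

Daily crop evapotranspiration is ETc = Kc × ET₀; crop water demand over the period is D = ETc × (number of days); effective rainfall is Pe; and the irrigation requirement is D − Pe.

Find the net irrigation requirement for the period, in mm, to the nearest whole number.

ET₀ = 0.29 × (0.46 × 19.7 + 8.13) = 0.29 × 17.192 = 4.9857 mm/d
ETc = Kc × ET₀ = 1.10 × 4.9857 = 5.4843 mm/d
Crop demand D = ETc × 7 d = 5.4843 × 7 = 38.390 mm
Pe = 0.60 × 19.4 = 11.640 mm
D − Pe = 38.390 − 11.640 = 26.750 mm

27 mm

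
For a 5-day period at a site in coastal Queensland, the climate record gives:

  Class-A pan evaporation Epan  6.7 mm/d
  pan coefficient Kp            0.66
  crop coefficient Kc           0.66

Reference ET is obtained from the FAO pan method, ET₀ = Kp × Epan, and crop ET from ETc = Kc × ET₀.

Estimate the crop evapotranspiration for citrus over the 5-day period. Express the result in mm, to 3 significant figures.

14.6 mm

ET₀ = 0.66 × 6.7 = 4.4220 mm/d
ETc = Kc × ET₀ = 0.66 × 4.4220 = 2.9185 mm/d
Over 5 days: 2.9185 × 5 = 14.593 mm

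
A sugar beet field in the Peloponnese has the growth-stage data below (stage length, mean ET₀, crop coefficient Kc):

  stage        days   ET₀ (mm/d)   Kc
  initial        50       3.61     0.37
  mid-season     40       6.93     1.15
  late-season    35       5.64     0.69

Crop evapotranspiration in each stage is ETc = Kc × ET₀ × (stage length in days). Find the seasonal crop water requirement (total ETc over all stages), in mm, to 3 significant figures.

initial: 0.37 × 3.61 × 50 = 66.79 mm
mid-season: 1.15 × 6.93 × 40 = 318.78 mm
late-season: 0.69 × 5.64 × 35 = 136.21 mm
Seasonal total = 521.78 mm

522 mm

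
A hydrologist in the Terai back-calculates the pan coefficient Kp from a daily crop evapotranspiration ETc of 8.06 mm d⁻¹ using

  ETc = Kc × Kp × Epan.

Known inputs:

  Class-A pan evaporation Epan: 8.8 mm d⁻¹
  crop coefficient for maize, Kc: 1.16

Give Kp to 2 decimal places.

ETc = Kc × Kp × Epan  ⇒  Kp = ETc / (Kc × Epan)
Kp = 8.06 / (1.16 × 8.8) = 8.06 / 10.208 = 0.7896

0.79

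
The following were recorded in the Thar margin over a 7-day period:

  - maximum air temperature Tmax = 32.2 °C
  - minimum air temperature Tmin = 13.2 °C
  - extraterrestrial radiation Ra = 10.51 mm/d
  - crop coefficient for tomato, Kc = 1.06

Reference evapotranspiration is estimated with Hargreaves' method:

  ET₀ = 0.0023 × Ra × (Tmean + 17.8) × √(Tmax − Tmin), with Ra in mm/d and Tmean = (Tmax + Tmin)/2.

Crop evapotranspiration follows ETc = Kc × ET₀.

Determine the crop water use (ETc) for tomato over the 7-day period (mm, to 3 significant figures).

Tmean = (32.2 + 13.2)/2 = 22.70 °C
ET₀ = 0.0023 × 10.51 × (22.70 + 17.8) × √19.0 = 0.0023 × 10.51 × 40.50 × 4.3589 = 4.2674 mm/d
ETc = Kc × ET₀ = 1.06 × 4.2674 = 4.5234 mm/d
Over 7 days: 4.5234 × 7 = 31.664 mm

31.7 mm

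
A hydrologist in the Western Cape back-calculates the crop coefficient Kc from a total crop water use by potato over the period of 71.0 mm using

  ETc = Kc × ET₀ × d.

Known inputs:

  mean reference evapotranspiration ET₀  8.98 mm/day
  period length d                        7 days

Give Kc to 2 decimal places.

ETc = Kc × ET₀ × d  ⇒  Kc = ETc / (ET₀ × d)
Kc = 71.0 / (8.98 × 7) = 71.0 / 62.86 = 1.1295

1.13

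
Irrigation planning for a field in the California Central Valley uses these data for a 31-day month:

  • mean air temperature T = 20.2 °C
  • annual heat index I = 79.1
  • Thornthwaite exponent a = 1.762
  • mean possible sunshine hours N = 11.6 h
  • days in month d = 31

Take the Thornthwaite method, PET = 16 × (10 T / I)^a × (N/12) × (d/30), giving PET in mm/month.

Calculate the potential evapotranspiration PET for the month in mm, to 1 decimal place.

10T/I = 10 × 20.2 / 79.1 = 2.5537
(10T/I)^a = 2.5537^1.762 = 5.2171
Uncorrected PET = 16 × 5.2171 = 83.474 mm
Correction = (N/12)(d/30) = (11.6/12)(31/30) = 0.9989
PET = 83.474 × 0.9989 = 83.382 mm/month

83.4 mm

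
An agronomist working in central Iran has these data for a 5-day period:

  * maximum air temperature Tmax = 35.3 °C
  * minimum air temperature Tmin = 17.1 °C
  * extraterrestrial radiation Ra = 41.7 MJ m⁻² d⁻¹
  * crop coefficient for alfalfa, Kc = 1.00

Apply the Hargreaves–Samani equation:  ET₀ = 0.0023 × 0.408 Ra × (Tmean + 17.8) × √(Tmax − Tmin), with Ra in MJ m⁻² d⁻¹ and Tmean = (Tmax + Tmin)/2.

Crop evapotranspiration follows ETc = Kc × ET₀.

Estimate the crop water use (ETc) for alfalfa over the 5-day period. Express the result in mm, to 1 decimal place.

36.7 mm

Tmean = (35.3 + 17.1)/2 = 26.20 °C
0.408 Ra = 0.408 × 41.7 = 17.0136 mm/d equivalent
ET₀ = 0.0023 × 17.0136 × (26.20 + 17.8) × √18.2 = 0.0023 × 17.0136 × 44.00 × 4.2661 = 7.3453 mm/d
ETc = Kc × ET₀ = 1.00 × 7.3453 = 7.3453 mm/d
Over 5 days: 7.3453 × 5 = 36.727 mm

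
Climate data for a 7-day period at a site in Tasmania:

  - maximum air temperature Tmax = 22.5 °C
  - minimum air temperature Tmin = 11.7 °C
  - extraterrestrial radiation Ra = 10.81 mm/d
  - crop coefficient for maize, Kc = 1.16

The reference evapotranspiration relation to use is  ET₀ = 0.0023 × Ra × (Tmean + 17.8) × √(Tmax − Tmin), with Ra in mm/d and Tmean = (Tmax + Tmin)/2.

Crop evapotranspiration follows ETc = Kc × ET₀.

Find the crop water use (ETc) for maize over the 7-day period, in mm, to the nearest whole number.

23 mm

Tmean = (22.5 + 11.7)/2 = 17.10 °C
ET₀ = 0.0023 × 10.81 × (17.10 + 17.8) × √10.8 = 0.0023 × 10.81 × 34.90 × 3.2863 = 2.8516 mm/d
ETc = Kc × ET₀ = 1.16 × 2.8516 = 3.3079 mm/d
Over 7 days: 3.3079 × 7 = 23.155 mm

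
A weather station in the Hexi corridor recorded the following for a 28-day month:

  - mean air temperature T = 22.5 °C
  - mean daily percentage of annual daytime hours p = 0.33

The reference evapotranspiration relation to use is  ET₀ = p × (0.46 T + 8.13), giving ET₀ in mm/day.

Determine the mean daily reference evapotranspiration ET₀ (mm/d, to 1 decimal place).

ET₀ = 0.33 × (0.46 × 22.5 + 8.13) = 0.33 × 18.480 = 6.0984 mm/d

6.1 mm/d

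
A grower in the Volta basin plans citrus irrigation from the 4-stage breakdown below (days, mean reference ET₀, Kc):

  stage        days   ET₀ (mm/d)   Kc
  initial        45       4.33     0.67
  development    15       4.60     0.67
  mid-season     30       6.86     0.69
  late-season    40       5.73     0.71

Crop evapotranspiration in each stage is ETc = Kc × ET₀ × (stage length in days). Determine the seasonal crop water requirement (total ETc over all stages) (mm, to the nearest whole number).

initial: 0.67 × 4.33 × 45 = 130.55 mm
development: 0.67 × 4.60 × 15 = 46.23 mm
mid-season: 0.69 × 6.86 × 30 = 142.00 mm
late-season: 0.71 × 5.73 × 40 = 162.73 mm
Seasonal total = 481.51 mm

482 mm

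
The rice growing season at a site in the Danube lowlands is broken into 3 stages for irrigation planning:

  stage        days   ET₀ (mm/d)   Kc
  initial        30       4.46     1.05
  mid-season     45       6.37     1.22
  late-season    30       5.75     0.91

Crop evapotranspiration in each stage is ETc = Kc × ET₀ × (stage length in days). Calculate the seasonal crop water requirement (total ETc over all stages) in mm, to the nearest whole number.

initial: 1.05 × 4.46 × 30 = 140.49 mm
mid-season: 1.22 × 6.37 × 45 = 349.71 mm
late-season: 0.91 × 5.75 × 30 = 156.98 mm
Seasonal total = 647.18 mm

647 mm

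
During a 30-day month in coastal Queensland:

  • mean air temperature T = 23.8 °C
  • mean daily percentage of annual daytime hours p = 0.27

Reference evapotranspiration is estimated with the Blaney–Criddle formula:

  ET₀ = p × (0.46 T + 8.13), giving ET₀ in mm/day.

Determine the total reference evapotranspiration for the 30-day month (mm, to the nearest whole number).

155 mm

ET₀ = 0.27 × (0.46 × 23.8 + 8.13) = 0.27 × 19.078 = 5.1511 mm/d
Monthly total = 5.1511 × 30 = 154.533 mm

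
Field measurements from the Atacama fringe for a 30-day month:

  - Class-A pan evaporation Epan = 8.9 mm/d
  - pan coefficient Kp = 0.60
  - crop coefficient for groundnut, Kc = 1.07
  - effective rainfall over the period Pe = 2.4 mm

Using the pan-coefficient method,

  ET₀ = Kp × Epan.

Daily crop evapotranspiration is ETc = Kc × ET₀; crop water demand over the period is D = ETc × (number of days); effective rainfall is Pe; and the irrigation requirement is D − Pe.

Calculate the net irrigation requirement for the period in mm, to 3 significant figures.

ET₀ = 0.60 × 8.9 = 5.3400 mm/d
ETc = Kc × ET₀ = 1.07 × 5.3400 = 5.7138 mm/d
Crop demand D = ETc × 30 d = 5.7138 × 30 = 171.414 mm
D − Pe = 171.414 − 2.4 = 169.014 mm

169 mm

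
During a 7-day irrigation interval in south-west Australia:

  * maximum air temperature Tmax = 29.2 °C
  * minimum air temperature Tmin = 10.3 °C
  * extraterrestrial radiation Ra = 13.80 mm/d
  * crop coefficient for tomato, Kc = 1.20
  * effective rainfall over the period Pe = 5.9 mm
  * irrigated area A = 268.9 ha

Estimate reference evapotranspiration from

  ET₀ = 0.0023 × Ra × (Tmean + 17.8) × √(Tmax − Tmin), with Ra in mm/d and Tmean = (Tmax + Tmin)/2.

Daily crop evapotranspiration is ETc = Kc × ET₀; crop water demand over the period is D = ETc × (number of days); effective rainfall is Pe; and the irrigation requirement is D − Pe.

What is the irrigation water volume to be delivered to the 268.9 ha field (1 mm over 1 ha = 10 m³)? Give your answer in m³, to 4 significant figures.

101200 m³

Tmean = (29.2 + 10.3)/2 = 19.75 °C
ET₀ = 0.0023 × 13.80 × (19.75 + 17.8) × √18.9 = 0.0023 × 13.80 × 37.55 × 4.3474 = 5.1814 mm/d
ETc = Kc × ET₀ = 1.20 × 5.1814 = 6.2177 mm/d
Crop demand D = ETc × 7 d = 6.2177 × 7 = 43.524 mm
D − Pe = 43.524 − 5.9 = 37.624 mm
Volume = 37.624 mm × 268.9 ha × 10 = 101170.9 m³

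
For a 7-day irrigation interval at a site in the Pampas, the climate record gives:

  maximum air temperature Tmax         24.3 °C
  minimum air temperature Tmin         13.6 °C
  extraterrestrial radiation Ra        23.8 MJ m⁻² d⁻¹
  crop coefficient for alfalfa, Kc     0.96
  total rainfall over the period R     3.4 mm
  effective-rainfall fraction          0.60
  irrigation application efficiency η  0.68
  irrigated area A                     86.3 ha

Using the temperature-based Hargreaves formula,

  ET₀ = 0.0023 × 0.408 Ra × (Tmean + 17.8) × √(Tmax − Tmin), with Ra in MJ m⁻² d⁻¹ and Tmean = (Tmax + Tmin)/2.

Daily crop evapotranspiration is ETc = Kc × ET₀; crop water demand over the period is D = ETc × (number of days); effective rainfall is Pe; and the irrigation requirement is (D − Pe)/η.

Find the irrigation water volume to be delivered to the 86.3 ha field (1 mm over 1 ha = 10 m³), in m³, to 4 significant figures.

20310 m³

Tmean = (24.3 + 13.6)/2 = 18.95 °C
0.408 Ra = 0.408 × 23.8 = 9.7104 mm/d equivalent
ET₀ = 0.0023 × 9.7104 × (18.95 + 17.8) × √10.7 = 0.0023 × 9.7104 × 36.75 × 3.2711 = 2.6848 mm/d
ETc = Kc × ET₀ = 0.96 × 2.6848 = 2.5774 mm/d
Crop demand D = ETc × 7 d = 2.5774 × 7 = 18.042 mm
Pe = 0.60 × 3.4 = 2.040 mm
D − Pe = 18.042 − 2.040 = 16.002 mm
Gross irrigation = 16.002 / 0.68 = 23.532 mm
Volume = 23.532 mm × 86.3 ha × 10 = 20308.1 m³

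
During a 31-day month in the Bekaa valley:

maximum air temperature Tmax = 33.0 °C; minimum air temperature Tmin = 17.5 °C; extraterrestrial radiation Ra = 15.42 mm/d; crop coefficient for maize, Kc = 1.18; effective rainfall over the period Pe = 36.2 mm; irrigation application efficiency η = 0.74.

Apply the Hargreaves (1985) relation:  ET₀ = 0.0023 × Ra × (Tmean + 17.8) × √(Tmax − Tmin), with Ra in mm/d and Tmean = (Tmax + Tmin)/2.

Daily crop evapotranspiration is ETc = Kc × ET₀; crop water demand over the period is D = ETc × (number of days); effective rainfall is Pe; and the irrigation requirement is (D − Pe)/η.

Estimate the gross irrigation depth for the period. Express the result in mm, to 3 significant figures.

248 mm

Tmean = (33.0 + 17.5)/2 = 25.25 °C
ET₀ = 0.0023 × 15.42 × (25.25 + 17.8) × √15.5 = 0.0023 × 15.42 × 43.05 × 3.9370 = 6.0111 mm/d
ETc = Kc × ET₀ = 1.18 × 6.0111 = 7.0931 mm/d
Crop demand D = ETc × 31 d = 7.0931 × 31 = 219.886 mm
D − Pe = 219.886 − 36.2 = 183.686 mm
Gross irrigation = 183.686 / 0.74 = 248.224 mm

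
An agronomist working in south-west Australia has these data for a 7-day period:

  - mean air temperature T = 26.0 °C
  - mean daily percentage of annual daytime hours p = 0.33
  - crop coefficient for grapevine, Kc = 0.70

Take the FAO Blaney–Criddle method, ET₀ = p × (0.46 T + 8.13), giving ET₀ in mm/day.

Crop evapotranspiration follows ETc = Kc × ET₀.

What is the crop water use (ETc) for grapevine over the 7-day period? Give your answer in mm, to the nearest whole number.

ET₀ = 0.33 × (0.46 × 26.0 + 8.13) = 0.33 × 20.090 = 6.6297 mm/d
ETc = Kc × ET₀ = 0.70 × 6.6297 = 4.6408 mm/d
Over 7 days: 4.6408 × 7 = 32.486 mm

32 mm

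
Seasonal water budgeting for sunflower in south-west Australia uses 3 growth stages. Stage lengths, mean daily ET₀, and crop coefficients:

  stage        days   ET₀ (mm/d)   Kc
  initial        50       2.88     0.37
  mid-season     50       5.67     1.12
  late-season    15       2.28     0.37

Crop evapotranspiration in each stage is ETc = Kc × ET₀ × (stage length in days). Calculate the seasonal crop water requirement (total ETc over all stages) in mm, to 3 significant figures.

initial: 0.37 × 2.88 × 50 = 53.28 mm
mid-season: 1.12 × 5.67 × 50 = 317.52 mm
late-season: 0.37 × 2.28 × 15 = 12.65 mm
Seasonal total = 383.45 mm

383 mm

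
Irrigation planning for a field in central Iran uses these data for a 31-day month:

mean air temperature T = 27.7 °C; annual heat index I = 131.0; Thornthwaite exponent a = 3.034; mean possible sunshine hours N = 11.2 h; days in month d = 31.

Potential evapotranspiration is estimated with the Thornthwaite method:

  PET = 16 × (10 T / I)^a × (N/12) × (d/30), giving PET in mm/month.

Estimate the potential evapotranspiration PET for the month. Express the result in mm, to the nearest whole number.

150 mm

10T/I = 10 × 27.7 / 131.0 = 2.1145
(10T/I)^a = 2.1145^3.034 = 9.6980
Uncorrected PET = 16 × 9.6980 = 155.168 mm
Correction = (N/12)(d/30) = (11.2/12)(31/30) = 0.9644
PET = 155.168 × 0.9644 = 149.644 mm/month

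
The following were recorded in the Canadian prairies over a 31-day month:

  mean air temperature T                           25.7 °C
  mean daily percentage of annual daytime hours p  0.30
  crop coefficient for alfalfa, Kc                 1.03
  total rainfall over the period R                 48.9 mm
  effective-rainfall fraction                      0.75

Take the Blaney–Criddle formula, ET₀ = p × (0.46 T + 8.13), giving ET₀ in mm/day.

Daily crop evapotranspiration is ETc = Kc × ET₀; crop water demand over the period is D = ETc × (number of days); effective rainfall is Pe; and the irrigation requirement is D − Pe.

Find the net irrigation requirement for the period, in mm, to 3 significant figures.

ET₀ = 0.30 × (0.46 × 25.7 + 8.13) = 0.30 × 19.952 = 5.9856 mm/d
ETc = Kc × ET₀ = 1.03 × 5.9856 = 6.1652 mm/d
Crop demand D = ETc × 31 d = 6.1652 × 31 = 191.121 mm
Pe = 0.75 × 48.9 = 36.675 mm
D − Pe = 191.121 − 36.675 = 154.446 mm

154 mm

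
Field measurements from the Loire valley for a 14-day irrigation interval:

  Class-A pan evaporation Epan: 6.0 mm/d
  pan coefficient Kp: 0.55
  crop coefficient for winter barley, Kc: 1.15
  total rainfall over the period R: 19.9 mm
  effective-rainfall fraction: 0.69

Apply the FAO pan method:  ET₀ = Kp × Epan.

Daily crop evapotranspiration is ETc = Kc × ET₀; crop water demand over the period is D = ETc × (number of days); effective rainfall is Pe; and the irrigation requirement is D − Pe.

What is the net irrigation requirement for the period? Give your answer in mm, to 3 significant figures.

ET₀ = 0.55 × 6.0 = 3.3000 mm/d
ETc = Kc × ET₀ = 1.15 × 3.3000 = 3.7950 mm/d
Crop demand D = ETc × 14 d = 3.7950 × 14 = 53.130 mm
Pe = 0.69 × 19.9 = 13.731 mm
D − Pe = 53.130 − 13.731 = 39.399 mm

39.4 mm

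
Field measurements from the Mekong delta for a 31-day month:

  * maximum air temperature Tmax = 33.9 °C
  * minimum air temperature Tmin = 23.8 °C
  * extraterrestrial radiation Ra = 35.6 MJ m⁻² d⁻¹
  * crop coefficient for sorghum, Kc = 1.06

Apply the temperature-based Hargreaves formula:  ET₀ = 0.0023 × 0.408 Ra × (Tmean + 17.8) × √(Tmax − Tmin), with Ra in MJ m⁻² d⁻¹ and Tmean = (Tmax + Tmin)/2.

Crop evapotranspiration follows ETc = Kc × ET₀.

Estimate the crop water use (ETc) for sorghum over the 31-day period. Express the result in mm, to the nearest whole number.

Tmean = (33.9 + 23.8)/2 = 28.85 °C
0.408 Ra = 0.408 × 35.6 = 14.5248 mm/d equivalent
ET₀ = 0.0023 × 14.5248 × (28.85 + 17.8) × √10.1 = 0.0023 × 14.5248 × 46.65 × 3.1780 = 4.9527 mm/d
ETc = Kc × ET₀ = 1.06 × 4.9527 = 5.2499 mm/d
Over 31 days: 5.2499 × 31 = 162.747 mm

163 mm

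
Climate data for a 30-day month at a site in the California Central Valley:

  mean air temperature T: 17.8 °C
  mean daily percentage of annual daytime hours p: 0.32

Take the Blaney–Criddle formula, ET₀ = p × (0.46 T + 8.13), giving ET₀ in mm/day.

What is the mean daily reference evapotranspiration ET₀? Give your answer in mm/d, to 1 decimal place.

5.2 mm/d

ET₀ = 0.32 × (0.46 × 17.8 + 8.13) = 0.32 × 16.318 = 5.2218 mm/d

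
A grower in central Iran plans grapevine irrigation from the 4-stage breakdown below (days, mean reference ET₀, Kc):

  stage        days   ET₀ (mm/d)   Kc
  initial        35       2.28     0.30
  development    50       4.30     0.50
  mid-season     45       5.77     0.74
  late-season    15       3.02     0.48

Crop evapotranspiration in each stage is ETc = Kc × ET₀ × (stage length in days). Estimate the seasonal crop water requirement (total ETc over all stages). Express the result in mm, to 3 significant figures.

345 mm

initial: 0.30 × 2.28 × 35 = 23.94 mm
development: 0.50 × 4.30 × 50 = 107.50 mm
mid-season: 0.74 × 5.77 × 45 = 192.14 mm
late-season: 0.48 × 3.02 × 15 = 21.74 mm
Seasonal total = 345.32 mm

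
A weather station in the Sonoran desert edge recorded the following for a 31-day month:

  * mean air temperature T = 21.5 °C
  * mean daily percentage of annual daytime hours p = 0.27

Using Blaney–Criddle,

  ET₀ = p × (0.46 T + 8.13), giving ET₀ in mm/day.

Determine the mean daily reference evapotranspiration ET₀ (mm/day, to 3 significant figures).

ET₀ = 0.27 × (0.46 × 21.5 + 8.13) = 0.27 × 18.020 = 4.8654 mm/d

4.87 mm/day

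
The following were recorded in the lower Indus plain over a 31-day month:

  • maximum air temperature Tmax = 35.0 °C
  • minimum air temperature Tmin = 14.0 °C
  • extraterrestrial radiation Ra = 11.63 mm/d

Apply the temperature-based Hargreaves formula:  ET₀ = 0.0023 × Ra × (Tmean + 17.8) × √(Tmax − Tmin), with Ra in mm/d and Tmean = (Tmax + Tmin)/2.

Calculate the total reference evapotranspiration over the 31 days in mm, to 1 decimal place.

Tmean = (35.0 + 14.0)/2 = 24.50 °C
ET₀ = 0.0023 × 11.63 × (24.50 + 17.8) × √21.0 = 0.0023 × 11.63 × 42.30 × 4.5826 = 5.1851 mm/d
Over 31 days: 5.1851 × 31 = 160.738 mm

160.7 mm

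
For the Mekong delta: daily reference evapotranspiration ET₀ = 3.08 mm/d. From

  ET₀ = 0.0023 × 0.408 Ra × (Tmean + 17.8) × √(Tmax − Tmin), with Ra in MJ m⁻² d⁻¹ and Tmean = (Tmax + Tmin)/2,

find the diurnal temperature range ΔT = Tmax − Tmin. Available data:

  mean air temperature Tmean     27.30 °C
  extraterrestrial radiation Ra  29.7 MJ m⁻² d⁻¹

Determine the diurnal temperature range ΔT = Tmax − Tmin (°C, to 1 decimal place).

√ΔT = ET₀ / [0.0023 × 0.408 × Ra × (Tmean+17.8)] = 3.08 / (0.0023 × 12.1176 × 45.10) = 2.4504
ΔT = 2.4504² = 6.004 °C

6.0 °C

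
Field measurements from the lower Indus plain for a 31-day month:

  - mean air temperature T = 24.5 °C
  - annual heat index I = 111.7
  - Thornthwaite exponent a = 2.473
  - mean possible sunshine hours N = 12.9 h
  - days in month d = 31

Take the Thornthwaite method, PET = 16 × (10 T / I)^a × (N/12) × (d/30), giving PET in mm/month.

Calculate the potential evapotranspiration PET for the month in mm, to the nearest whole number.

124 mm

10T/I = 10 × 24.5 / 111.7 = 2.1934
(10T/I)^a = 2.1934^2.473 = 6.9756
Uncorrected PET = 16 × 6.9756 = 111.610 mm
Correction = (N/12)(d/30) = (12.9/12)(31/30) = 1.1108
PET = 111.610 × 1.1108 = 123.976 mm/month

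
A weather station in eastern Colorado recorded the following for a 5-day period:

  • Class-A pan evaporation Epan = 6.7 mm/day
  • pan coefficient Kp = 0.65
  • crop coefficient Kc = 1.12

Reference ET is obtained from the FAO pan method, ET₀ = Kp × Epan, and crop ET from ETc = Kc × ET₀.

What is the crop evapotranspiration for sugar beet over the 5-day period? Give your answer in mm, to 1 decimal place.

ET₀ = 0.65 × 6.7 = 4.3550 mm/d
ETc = Kc × ET₀ = 1.12 × 4.3550 = 4.8776 mm/d
Over 5 days: 4.8776 × 5 = 24.388 mm

24.4 mm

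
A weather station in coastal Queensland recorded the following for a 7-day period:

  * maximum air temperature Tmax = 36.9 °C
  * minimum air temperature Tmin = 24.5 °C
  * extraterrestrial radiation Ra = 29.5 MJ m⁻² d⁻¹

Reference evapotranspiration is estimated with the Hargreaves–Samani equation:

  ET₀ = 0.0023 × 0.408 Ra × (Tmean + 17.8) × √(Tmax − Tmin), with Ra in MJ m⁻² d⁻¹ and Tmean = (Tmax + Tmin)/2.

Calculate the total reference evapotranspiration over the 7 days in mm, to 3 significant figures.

33.1 mm

Tmean = (36.9 + 24.5)/2 = 30.70 °C
0.408 Ra = 0.408 × 29.5 = 12.0360 mm/d equivalent
ET₀ = 0.0023 × 12.0360 × (30.70 + 17.8) × √12.4 = 0.0023 × 12.0360 × 48.50 × 3.5214 = 4.7279 mm/d
Over 7 days: 4.7279 × 7 = 33.095 mm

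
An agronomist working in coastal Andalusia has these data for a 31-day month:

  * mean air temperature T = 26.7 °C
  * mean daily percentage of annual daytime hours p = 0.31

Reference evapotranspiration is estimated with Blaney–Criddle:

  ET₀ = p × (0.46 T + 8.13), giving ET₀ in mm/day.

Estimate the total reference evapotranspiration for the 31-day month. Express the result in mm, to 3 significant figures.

ET₀ = 0.31 × (0.46 × 26.7 + 8.13) = 0.31 × 20.412 = 6.3277 mm/d
Monthly total = 6.3277 × 31 = 196.159 mm

196 mm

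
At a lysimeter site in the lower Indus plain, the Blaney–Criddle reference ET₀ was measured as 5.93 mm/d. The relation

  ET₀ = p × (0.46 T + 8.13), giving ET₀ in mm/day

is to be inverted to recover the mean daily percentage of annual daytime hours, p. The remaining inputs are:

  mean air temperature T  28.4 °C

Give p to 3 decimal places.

p = ET₀ / (0.46 T + 8.13) = 5.93 / (0.46 × 28.4 + 8.13) = 5.93 / 21.194 = 0.2798

0.280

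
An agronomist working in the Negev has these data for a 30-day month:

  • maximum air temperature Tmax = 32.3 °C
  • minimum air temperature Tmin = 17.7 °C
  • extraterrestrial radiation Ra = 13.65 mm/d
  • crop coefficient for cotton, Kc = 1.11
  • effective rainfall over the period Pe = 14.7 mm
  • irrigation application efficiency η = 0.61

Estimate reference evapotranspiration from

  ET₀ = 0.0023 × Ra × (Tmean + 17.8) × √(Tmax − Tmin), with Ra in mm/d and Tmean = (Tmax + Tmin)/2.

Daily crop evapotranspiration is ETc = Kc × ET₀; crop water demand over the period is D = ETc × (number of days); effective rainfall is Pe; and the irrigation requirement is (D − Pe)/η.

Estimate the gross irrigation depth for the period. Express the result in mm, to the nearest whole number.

256 mm

Tmean = (32.3 + 17.7)/2 = 25.00 °C
ET₀ = 0.0023 × 13.65 × (25.00 + 17.8) × √14.6 = 0.0023 × 13.65 × 42.80 × 3.8210 = 5.1343 mm/d
ETc = Kc × ET₀ = 1.11 × 5.1343 = 5.6991 mm/d
Crop demand D = ETc × 30 d = 5.6991 × 30 = 170.973 mm
D − Pe = 170.973 − 14.7 = 156.273 mm
Gross irrigation = 156.273 / 0.61 = 256.185 mm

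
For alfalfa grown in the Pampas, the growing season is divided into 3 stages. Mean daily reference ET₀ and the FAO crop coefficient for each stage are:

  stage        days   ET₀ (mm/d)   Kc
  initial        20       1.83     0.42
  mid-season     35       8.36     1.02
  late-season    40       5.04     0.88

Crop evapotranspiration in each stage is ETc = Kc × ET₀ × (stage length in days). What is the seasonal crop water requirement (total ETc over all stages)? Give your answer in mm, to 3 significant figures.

initial: 0.42 × 1.83 × 20 = 15.37 mm
mid-season: 1.02 × 8.36 × 35 = 298.45 mm
late-season: 0.88 × 5.04 × 40 = 177.41 mm
Seasonal total = 491.23 mm

491 mm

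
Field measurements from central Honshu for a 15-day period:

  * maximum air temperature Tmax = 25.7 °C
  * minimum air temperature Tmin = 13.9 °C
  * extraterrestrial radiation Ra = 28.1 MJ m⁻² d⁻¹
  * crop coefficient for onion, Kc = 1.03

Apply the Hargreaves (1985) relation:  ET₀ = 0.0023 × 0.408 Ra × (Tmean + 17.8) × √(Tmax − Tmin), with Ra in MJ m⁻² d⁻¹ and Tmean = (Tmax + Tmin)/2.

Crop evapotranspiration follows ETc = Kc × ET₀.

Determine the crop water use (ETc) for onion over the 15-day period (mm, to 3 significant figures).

52.6 mm

Tmean = (25.7 + 13.9)/2 = 19.80 °C
0.408 Ra = 0.408 × 28.1 = 11.4648 mm/d equivalent
ET₀ = 0.0023 × 11.4648 × (19.80 + 17.8) × √11.8 = 0.0023 × 11.4648 × 37.60 × 3.4351 = 3.4058 mm/d
ETc = Kc × ET₀ = 1.03 × 3.4058 = 3.5080 mm/d
Over 15 days: 3.5080 × 15 = 52.620 mm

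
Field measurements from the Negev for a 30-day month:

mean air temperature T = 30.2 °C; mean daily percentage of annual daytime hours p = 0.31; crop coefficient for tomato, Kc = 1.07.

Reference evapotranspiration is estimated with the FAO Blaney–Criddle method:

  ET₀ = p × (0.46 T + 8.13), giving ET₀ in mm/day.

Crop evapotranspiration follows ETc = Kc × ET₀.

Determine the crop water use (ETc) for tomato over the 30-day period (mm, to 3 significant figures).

219 mm

ET₀ = 0.31 × (0.46 × 30.2 + 8.13) = 0.31 × 22.022 = 6.8268 mm/d
ETc = Kc × ET₀ = 1.07 × 6.8268 = 7.3047 mm/d
Over 30 days: 7.3047 × 30 = 219.141 mm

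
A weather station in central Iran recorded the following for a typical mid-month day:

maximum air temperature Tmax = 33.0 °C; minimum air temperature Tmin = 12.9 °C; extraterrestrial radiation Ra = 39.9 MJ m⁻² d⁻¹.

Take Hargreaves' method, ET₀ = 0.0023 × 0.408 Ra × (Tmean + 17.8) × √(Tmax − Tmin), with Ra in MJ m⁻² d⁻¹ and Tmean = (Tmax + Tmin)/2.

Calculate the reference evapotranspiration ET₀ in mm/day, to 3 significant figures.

6.84 mm/day

Tmean = (33.0 + 12.9)/2 = 22.95 °C
0.408 Ra = 0.408 × 39.9 = 16.2792 mm/d equivalent
ET₀ = 0.0023 × 16.2792 × (22.95 + 17.8) × √20.1 = 0.0023 × 16.2792 × 40.75 × 4.4833 = 6.8405 mm/d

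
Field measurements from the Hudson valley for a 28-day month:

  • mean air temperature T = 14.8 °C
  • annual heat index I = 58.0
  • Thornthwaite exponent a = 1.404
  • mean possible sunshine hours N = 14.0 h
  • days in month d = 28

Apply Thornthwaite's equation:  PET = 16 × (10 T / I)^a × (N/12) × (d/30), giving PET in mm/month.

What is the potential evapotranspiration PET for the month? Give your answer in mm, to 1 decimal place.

10T/I = 10 × 14.8 / 58.0 = 2.5517
(10T/I)^a = 2.5517^1.404 = 3.7255
Uncorrected PET = 16 × 3.7255 = 59.608 mm
Correction = (N/12)(d/30) = (14.0/12)(28/30) = 1.0889
PET = 59.608 × 1.0889 = 64.907 mm/month

64.9 mm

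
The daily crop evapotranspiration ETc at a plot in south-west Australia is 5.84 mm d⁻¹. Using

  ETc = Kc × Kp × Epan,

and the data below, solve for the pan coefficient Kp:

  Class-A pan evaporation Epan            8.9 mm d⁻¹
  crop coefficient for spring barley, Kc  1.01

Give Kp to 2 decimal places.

ETc = Kc × Kp × Epan  ⇒  Kp = ETc / (Kc × Epan)
Kp = 5.84 / (1.01 × 8.9) = 5.84 / 8.989 = 0.6497

0.65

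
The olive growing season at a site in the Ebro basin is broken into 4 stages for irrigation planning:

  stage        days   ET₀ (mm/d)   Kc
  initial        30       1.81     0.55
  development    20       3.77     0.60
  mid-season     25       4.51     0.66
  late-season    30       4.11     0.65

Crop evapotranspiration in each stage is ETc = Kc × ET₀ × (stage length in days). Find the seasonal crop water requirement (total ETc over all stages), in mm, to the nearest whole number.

230 mm

initial: 0.55 × 1.81 × 30 = 29.87 mm
development: 0.60 × 3.77 × 20 = 45.24 mm
mid-season: 0.66 × 4.51 × 25 = 74.42 mm
late-season: 0.65 × 4.11 × 30 = 80.15 mm
Seasonal total = 229.68 mm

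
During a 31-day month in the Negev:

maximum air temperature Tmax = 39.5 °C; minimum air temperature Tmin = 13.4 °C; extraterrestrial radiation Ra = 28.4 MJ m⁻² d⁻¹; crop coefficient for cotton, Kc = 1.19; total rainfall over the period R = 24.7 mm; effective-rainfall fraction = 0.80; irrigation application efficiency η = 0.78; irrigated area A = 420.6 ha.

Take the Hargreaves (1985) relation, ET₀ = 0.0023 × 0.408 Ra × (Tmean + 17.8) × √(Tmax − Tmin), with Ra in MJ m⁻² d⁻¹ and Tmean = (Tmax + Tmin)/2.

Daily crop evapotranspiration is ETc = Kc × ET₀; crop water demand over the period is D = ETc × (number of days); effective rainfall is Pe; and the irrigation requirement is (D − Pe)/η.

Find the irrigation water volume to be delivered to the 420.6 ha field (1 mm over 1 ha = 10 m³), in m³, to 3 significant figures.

Tmean = (39.5 + 13.4)/2 = 26.45 °C
0.408 Ra = 0.408 × 28.4 = 11.5872 mm/d equivalent
ET₀ = 0.0023 × 11.5872 × (26.45 + 17.8) × √26.1 = 0.0023 × 11.5872 × 44.25 × 5.1088 = 6.0247 mm/d
ETc = Kc × ET₀ = 1.19 × 6.0247 = 7.1694 mm/d
Crop demand D = ETc × 31 d = 7.1694 × 31 = 222.251 mm
Pe = 0.80 × 24.7 = 19.760 mm
D − Pe = 222.251 − 19.760 = 202.491 mm
Gross irrigation = 202.491 / 0.78 = 259.604 mm
Volume = 259.604 mm × 420.6 ha × 10 = 1091894.4 m³

1090000 m³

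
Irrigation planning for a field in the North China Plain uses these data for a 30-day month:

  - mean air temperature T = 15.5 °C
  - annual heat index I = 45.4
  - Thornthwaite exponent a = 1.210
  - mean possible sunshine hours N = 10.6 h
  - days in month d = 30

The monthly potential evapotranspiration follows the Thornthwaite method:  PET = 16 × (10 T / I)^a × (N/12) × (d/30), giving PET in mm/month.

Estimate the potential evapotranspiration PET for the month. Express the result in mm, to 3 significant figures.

62.4 mm

10T/I = 10 × 15.5 / 45.4 = 3.4141
(10T/I)^a = 3.4141^1.210 = 4.4184
Uncorrected PET = 16 × 4.4184 = 70.694 mm
Correction = (N/12)(d/30) = (10.6/12)(30/30) = 0.8833
PET = 70.694 × 0.8833 = 62.444 mm/month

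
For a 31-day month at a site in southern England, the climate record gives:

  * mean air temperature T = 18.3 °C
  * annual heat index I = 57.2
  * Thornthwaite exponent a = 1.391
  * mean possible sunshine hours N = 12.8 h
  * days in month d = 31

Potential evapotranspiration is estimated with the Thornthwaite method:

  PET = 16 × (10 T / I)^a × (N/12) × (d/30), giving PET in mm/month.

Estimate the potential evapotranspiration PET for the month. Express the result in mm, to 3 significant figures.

10T/I = 10 × 18.3 / 57.2 = 3.1993
(10T/I)^a = 3.1993^1.391 = 5.0412
Uncorrected PET = 16 × 5.0412 = 80.659 mm
Correction = (N/12)(d/30) = (12.8/12)(31/30) = 1.1022
PET = 80.659 × 1.1022 = 88.902 mm/month

88.9 mm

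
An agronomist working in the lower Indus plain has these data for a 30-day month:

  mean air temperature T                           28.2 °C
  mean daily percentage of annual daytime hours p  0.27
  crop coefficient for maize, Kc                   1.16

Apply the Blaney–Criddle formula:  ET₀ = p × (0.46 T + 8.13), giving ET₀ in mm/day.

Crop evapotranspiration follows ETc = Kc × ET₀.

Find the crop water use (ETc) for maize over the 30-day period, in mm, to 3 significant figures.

ET₀ = 0.27 × (0.46 × 28.2 + 8.13) = 0.27 × 21.102 = 5.6975 mm/d
ETc = Kc × ET₀ = 1.16 × 5.6975 = 6.6091 mm/d
Over 30 days: 6.6091 × 30 = 198.273 mm

198 mm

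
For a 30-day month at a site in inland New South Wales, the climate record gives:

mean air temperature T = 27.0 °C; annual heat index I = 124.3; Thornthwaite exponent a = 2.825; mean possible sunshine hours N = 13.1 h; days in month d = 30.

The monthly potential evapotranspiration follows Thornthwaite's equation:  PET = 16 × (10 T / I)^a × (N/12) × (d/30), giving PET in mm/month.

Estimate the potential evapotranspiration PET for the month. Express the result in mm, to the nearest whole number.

156 mm

10T/I = 10 × 27.0 / 124.3 = 2.1722
(10T/I)^a = 2.1722^2.825 = 8.9483
Uncorrected PET = 16 × 8.9483 = 143.173 mm
Correction = (N/12)(d/30) = (13.1/12)(30/30) = 1.0917
PET = 143.173 × 1.0917 = 156.302 mm/month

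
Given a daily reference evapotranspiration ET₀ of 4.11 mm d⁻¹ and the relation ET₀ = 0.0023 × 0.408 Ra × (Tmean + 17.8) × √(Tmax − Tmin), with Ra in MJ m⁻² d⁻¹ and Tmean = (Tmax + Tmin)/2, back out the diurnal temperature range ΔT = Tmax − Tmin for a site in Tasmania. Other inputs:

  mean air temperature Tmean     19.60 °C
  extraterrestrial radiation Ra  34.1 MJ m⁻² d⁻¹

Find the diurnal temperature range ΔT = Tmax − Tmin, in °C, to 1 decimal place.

√ΔT = ET₀ / [0.0023 × 0.408 × Ra × (Tmean+17.8)] = 4.11 / (0.0023 × 13.9128 × 37.40) = 3.4342
ΔT = 3.4342² = 11.794 °C

11.8 °C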